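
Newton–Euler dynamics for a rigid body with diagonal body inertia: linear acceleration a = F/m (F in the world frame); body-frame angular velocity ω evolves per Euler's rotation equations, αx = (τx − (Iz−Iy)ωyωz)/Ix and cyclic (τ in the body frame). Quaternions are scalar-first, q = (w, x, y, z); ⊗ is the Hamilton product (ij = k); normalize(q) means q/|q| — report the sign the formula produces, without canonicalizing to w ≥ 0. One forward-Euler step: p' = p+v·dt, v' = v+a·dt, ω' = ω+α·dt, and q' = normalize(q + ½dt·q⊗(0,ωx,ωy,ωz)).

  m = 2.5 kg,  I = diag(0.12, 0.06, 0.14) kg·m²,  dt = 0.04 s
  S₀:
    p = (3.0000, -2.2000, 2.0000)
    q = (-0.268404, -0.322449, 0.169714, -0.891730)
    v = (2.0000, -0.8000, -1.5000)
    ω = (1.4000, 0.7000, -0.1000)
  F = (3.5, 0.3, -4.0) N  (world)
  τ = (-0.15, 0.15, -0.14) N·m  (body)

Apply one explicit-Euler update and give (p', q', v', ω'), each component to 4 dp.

a = (1.4000, 0.1200, -1.6000)
new position p' = (3.0800, -2.2320, 1.9400)
v + (F/m)dt = (2.0560, -0.7952, -1.5640)
α = I⁻¹(τ − ω×Iω) = (-1.2033, 2.4533, -0.5800)
new body rate ω' = (1.3519, 0.7981, -0.1232)
q⊗(0,ω) = (0.2434558, 0.2314740, -1.4685497, -0.4364735)
q + ½dt·q⊗(0,ω), renormalized = (-0.2634, -0.3177, 0.1403, -0.9000)

p' = (3.0800, -2.2320, 1.9400)
q' = (-0.2634, -0.3177, 0.1403, -0.9000)
v' = (2.0560, -0.7952, -1.5640)
ω' = (1.3519, 0.7981, -0.1232)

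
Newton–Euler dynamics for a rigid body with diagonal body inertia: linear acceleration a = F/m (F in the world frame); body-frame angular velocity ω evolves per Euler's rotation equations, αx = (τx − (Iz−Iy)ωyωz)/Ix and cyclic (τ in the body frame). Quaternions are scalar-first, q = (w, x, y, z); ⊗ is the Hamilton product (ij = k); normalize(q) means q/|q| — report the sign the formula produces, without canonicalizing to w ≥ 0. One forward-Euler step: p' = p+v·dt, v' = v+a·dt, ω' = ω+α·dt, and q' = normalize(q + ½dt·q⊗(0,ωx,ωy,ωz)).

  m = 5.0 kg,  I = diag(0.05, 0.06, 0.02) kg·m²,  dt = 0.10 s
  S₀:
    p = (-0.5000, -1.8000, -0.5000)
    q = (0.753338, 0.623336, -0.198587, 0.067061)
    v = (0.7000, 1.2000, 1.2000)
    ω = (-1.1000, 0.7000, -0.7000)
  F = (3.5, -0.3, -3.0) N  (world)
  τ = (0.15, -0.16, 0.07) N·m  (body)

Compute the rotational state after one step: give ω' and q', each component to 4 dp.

precession coupling ω×(Iω) = (0.0196, 0.0231, -0.0077)
angular accel α = (2.6080, -3.0517, 3.8850)
ω + α·dt = (-0.8392, 0.3948, -0.3115)
q⊗(0,ω) = (0.8716232, -0.7366036, 0.8899047, -0.3094471)
updated quaternion q' = (0.7947, 0.5849, -0.1537, 0.0514)

ω' = (-0.8392, 0.3948, -0.3115)
q' = (0.7947, 0.5849, -0.1537, 0.0514)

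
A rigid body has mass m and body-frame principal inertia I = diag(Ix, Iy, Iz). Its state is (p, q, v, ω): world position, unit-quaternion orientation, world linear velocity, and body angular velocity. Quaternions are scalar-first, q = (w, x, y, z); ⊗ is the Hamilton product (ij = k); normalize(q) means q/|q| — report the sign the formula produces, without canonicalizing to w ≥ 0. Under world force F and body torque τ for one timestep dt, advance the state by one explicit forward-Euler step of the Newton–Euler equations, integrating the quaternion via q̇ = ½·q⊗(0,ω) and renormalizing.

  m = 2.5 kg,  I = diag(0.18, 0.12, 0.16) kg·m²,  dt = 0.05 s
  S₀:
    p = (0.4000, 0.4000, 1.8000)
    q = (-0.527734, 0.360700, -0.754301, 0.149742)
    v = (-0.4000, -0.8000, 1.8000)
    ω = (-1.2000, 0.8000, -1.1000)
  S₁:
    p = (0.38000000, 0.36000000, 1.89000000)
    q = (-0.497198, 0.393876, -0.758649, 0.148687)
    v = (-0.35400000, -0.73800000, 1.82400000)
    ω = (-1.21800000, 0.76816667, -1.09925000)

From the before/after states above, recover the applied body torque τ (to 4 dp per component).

τ = (-0.1000, -0.0500, 0.0600)

ω₁ − ω₀ = (-0.01800000, -0.03183333, 0.00075000)
I·α + gyro = (-0.1000, -0.0500, 0.0600)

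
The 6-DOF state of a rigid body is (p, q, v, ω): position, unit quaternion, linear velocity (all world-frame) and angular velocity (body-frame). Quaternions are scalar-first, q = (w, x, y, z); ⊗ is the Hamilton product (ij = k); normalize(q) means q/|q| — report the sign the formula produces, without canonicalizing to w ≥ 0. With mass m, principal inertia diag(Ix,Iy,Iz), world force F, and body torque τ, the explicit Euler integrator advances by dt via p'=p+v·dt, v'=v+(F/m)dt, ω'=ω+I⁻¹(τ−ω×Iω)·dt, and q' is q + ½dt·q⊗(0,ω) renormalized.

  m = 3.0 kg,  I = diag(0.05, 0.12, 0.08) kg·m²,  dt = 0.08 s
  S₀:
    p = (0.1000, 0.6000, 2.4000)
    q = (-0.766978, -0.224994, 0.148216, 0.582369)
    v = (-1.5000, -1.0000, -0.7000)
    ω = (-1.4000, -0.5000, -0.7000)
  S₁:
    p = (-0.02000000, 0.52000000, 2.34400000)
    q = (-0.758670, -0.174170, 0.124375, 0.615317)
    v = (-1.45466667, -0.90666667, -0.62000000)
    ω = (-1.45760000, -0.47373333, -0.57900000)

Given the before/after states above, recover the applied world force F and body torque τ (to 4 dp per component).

F = (1.7000, 3.5000, 3.0000)
τ = (-0.0500, 0.0100, 0.1700)

velocity change Δv = (0.04533333, 0.09333333, 0.08000000)
applied force F = (1.7000, 3.5000, 3.0000)
rate change Δω = (-0.05760000, 0.02626667, 0.12100000)
gyro term ω₀×Iω₀ = (-0.0140, -0.0294, 0.0490)
applied torque τ = (-0.0500, 0.0100, 0.1700)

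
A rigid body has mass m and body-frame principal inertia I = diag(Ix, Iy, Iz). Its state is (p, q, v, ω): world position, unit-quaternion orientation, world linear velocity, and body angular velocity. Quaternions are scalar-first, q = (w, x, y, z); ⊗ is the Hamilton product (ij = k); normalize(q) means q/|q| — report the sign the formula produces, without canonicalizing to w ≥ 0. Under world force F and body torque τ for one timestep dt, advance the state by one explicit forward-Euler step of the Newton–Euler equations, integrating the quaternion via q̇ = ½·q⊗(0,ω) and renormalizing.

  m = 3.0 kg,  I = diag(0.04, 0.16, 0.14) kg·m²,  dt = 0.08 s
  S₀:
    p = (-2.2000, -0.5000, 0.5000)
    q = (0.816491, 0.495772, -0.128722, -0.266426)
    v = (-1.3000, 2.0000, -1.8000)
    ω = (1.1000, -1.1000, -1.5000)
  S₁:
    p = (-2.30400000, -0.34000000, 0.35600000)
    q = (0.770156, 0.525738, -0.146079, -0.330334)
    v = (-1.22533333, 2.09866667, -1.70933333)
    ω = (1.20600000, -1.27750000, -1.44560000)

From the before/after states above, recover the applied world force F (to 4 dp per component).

F = (2.8000, 3.7000, 3.4000)

v₁ − v₀ = (0.07466667, 0.09866667, 0.09066667)
m·(v₁−v₀)/dt = (2.8000, 3.7000, 3.4000)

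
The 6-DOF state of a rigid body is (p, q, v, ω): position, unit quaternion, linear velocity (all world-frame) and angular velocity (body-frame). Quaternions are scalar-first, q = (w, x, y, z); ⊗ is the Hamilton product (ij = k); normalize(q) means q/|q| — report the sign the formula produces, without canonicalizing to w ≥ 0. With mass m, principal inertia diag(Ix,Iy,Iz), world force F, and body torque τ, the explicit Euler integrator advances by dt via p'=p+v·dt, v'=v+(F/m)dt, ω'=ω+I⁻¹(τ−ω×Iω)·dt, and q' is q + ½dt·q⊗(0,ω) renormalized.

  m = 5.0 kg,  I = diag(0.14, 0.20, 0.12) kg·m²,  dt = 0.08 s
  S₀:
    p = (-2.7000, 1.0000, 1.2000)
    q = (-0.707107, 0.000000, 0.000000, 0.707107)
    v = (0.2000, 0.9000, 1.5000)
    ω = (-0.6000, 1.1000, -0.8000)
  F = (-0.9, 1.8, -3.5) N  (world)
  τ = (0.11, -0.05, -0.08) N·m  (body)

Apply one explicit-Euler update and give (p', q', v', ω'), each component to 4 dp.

p' = (-2.6840, 1.0720, 1.3200)
q' = (-0.6833, -0.0141, -0.0480, 0.7284)
v' = (0.1856, 0.9288, 1.4440)
ω' = (-0.5774, 1.0762, -0.8269)

new position p' = (-2.6840, 1.0720, 1.3200)
v' = v + a·dt = (0.1856, 0.9288, 1.4440)
ω×(Iω) gyroscopic = (0.0704, 0.0096, -0.0396)
α = I⁻¹(τ − ω×Iω) = (0.2829, -0.2980, -0.3367)
ω' = ω + α·dt = (-0.5774, 1.0762, -0.8269)
2q̇ = q⊗(0,ω) = (0.5656856, -0.3535535, -1.2020819, 0.5656856)
q + ½dt·q⊗(0,ω), renormalized = (-0.6833, -0.0141, -0.0480, 0.7284)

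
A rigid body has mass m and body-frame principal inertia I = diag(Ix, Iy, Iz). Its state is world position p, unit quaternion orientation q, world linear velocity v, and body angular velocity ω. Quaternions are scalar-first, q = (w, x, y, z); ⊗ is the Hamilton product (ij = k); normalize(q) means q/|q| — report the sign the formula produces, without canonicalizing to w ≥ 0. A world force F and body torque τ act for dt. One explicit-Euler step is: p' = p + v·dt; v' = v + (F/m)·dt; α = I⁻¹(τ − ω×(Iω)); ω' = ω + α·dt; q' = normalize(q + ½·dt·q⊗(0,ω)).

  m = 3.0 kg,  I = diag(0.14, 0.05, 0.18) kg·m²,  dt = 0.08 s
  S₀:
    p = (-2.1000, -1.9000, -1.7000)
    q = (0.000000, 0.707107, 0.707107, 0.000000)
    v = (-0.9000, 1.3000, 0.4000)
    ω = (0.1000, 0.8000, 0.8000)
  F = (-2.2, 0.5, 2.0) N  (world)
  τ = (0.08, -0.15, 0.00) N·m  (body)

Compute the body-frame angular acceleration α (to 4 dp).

gyro term ω×Iω = (0.0832, -0.0032, -0.0072)
angular accel α = (-0.0229, -2.9360, 0.0400)

α = (-0.0229, -2.9360, 0.0400)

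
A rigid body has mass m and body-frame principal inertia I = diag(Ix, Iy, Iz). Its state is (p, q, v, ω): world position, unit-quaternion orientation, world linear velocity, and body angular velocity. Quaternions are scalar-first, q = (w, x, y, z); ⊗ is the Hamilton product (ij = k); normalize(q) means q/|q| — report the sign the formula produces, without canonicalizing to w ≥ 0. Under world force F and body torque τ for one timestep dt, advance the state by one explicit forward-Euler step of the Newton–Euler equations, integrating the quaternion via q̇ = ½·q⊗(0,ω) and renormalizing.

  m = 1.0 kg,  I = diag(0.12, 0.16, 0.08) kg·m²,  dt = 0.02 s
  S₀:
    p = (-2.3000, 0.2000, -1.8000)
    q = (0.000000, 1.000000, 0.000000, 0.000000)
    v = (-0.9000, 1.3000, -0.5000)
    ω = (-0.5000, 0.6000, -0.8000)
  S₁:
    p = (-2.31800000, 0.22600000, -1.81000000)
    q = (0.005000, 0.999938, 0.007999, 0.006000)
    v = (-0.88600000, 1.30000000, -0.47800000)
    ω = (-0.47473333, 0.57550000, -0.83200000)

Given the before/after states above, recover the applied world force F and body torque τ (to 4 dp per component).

ω₁ − ω₀ = (0.02526667, -0.02450000, -0.03200000)
applied torque τ = (0.1900, -0.1800, -0.1400)
Δv = v₁−v₀ = (0.01400000, 0.00000000, 0.02200000)
F = m·Δv/dt = (0.7000, 0.0000, 1.1000)

F = (0.7000, 0.0000, 1.1000)
τ = (0.1900, -0.1800, -0.1400)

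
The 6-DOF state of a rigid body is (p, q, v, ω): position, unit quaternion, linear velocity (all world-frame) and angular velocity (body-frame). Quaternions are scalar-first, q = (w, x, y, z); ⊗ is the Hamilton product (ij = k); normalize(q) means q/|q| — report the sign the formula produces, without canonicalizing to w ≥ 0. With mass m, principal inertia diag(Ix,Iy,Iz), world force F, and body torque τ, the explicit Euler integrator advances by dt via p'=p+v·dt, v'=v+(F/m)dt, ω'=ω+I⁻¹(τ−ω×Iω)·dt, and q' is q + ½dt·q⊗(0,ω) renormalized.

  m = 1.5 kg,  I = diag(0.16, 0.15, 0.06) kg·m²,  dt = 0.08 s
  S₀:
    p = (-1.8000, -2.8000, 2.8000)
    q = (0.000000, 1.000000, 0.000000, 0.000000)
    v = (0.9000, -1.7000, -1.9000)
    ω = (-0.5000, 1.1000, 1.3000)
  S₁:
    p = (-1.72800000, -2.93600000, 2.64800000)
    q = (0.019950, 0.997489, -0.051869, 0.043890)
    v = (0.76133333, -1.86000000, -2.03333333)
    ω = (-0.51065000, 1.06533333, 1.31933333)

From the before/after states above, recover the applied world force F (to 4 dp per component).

F = (-2.6000, -3.0000, -2.5000)

velocity change Δv = (-0.13866667, -0.16000000, -0.13333333)
applied force F = (-2.6000, -3.0000, -2.5000)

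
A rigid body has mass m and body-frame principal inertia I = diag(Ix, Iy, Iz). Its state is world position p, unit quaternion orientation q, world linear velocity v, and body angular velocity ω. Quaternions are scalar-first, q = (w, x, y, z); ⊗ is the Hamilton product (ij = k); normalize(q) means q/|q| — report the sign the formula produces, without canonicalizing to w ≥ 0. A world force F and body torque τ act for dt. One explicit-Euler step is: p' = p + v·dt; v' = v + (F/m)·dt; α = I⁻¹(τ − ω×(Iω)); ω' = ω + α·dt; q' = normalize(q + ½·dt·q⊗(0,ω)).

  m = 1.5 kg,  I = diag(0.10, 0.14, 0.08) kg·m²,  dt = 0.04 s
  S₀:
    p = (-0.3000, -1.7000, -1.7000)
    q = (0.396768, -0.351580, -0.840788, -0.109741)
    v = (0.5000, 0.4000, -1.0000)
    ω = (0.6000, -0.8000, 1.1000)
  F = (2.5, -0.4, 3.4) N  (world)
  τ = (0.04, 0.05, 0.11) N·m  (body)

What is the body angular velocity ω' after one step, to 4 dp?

ω×(Iω) gyroscopic = (0.0528, 0.0132, -0.0192)
(τ − ω×Iω)/I = (-0.1280, 0.2629, 1.6150)
ω' = ω + α·dt = (0.5949, -0.7895, 1.1646)

ω' = (0.5949, -0.7895, 1.1646)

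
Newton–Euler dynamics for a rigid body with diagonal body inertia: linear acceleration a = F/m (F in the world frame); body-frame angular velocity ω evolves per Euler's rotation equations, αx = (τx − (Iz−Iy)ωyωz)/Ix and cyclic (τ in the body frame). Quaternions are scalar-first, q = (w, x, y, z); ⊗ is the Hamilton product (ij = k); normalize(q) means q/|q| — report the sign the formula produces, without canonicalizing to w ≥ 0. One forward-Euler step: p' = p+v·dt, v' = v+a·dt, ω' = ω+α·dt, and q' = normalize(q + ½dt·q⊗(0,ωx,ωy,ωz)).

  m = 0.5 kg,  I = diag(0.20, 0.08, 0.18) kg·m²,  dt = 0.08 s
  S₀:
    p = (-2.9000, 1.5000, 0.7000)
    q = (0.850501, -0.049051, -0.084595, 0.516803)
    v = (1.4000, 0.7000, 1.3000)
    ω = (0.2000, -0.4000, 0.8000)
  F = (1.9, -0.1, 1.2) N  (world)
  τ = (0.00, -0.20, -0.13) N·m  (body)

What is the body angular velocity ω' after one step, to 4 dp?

ω' = (0.2128, -0.6032, 0.7380)

precession coupling ω×(Iω) = (-0.0320, 0.0032, 0.0096)
α = I⁻¹(τ − ω×Iω) = (0.1600, -2.5400, -0.7756)
ω' = ω + α·dt = (0.2128, -0.6032, 0.7380)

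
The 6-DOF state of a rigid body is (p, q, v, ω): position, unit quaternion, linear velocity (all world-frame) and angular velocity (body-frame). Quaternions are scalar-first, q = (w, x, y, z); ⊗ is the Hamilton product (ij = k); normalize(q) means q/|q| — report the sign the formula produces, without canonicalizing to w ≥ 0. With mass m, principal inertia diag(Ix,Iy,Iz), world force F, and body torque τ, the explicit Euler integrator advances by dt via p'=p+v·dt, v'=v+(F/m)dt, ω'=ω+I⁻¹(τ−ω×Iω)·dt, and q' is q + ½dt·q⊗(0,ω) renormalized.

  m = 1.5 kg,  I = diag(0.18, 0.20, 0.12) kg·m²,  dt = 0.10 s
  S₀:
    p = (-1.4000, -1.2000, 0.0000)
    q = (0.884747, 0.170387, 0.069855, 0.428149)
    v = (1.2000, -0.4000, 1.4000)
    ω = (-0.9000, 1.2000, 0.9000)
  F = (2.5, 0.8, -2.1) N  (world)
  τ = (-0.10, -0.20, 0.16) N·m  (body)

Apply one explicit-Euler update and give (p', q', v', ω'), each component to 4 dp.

p' = (-1.2800, -1.2400, 0.1400)
q' = (0.8657, 0.1076, 0.0956, 0.4795)
v' = (1.3667, -0.3467, 1.2600)
ω' = (-0.9076, 1.1243, 1.0513)

precession coupling ω×(Iω) = (-0.0864, -0.0486, -0.0216)
(τ − ω×Iω)/I = (-0.0756, -0.7570, 1.5133)
ω + α·dt = (-0.9076, 1.1243, 1.0513)
q⊗(0,ω) = (-0.3158118, -1.2471816, 0.5230140, 1.0636062)
q' = normalize(q + ½dt·q⊗(0,ω)) = (0.8657, 0.1076, 0.0956, 0.4795)
linear accel F/m = (1.6667, 0.5333, -1.4000)
p + v·dt = (-1.2800, -1.2400, 0.1400)
v + (F/m)dt = (1.3667, -0.3467, 1.2600)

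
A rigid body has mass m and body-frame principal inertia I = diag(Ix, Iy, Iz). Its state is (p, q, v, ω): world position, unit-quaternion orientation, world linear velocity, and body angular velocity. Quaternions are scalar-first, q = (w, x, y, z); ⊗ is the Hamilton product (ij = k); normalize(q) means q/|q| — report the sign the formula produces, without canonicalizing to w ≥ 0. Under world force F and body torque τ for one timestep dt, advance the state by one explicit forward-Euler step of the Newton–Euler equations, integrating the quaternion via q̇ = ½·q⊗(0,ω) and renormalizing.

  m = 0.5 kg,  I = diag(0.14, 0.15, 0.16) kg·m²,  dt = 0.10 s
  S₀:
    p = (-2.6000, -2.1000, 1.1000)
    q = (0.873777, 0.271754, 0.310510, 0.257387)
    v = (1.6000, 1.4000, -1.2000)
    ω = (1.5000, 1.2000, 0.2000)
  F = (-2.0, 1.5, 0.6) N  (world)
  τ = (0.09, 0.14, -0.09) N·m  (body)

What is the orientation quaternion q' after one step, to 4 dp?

Hamilton product q⊗(0,ω) = (-0.8317204, 1.0639031, 1.3802621, 0.0350952)
q + ½dt·q⊗(0,ω), renormalized = (0.8283, 0.3234, 0.3778, 0.2579)

q' = (0.8283, 0.3234, 0.3778, 0.2579)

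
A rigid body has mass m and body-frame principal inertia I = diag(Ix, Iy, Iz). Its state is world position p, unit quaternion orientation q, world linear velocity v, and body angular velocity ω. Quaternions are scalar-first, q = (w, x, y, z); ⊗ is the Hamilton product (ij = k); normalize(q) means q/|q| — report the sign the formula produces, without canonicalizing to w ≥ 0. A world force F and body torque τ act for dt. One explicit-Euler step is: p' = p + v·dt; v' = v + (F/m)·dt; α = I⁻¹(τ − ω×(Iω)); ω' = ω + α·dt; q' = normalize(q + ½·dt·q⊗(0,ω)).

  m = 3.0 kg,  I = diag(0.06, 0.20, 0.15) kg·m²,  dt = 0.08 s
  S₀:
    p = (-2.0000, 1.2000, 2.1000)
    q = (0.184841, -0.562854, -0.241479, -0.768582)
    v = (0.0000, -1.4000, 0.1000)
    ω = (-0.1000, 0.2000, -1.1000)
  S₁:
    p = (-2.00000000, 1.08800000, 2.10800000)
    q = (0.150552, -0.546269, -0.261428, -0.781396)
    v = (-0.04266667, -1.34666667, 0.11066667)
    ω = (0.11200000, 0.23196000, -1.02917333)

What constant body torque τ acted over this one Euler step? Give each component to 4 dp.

τ = (0.1700, 0.0700, 0.1300)

rate change Δω = (0.21200000, 0.03196000, 0.07082667)
I·α + gyro = (0.1700, 0.0700, 0.1300)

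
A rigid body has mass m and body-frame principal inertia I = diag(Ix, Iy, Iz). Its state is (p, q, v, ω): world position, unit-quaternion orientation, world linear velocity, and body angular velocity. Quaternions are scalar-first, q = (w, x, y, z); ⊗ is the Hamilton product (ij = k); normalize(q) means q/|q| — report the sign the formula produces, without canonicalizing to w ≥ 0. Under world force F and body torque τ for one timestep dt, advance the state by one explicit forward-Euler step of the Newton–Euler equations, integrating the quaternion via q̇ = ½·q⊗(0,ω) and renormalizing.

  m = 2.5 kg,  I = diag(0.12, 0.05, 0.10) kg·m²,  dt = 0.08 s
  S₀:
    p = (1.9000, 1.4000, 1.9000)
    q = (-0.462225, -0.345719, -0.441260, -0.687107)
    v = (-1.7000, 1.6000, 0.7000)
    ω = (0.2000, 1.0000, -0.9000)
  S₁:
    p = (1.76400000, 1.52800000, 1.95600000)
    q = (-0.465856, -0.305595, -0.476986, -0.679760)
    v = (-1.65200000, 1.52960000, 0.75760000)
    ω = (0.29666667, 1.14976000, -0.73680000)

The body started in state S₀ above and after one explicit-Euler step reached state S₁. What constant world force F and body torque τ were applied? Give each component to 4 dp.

F = (1.5000, -2.2000, 1.8000)
τ = (0.1000, 0.0900, 0.1900)

ω₁ − ω₀ = (0.09666667, 0.14976000, 0.16320000)
precession coupling = (-0.0450, -0.0036, -0.0140)
I·α + gyro = (0.1000, 0.0900, 0.1900)
v₁ − v₀ = (0.04800000, -0.07040000, 0.05760000)
applied force F = (1.5000, -2.2000, 1.8000)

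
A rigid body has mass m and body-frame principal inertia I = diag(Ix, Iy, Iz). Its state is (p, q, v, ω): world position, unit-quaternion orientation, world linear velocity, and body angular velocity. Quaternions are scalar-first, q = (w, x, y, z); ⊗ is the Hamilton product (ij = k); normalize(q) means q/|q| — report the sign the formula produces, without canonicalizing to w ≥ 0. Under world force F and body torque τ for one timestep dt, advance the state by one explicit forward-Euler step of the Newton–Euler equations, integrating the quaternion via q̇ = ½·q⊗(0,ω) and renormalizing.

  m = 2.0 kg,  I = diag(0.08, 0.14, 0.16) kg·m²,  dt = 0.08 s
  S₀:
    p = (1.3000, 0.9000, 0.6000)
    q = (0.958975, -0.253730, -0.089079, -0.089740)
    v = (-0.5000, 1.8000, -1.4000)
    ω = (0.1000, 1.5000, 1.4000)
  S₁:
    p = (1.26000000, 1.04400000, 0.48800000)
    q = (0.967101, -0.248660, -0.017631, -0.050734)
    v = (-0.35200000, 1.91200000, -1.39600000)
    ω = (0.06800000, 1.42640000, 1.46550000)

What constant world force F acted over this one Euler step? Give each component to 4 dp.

Δv = v₁−v₀ = (0.14800000, 0.11200000, 0.00400000)
m·(v₁−v₀)/dt = (3.7000, 2.8000, 0.1000)

F = (3.7000, 2.8000, 0.1000)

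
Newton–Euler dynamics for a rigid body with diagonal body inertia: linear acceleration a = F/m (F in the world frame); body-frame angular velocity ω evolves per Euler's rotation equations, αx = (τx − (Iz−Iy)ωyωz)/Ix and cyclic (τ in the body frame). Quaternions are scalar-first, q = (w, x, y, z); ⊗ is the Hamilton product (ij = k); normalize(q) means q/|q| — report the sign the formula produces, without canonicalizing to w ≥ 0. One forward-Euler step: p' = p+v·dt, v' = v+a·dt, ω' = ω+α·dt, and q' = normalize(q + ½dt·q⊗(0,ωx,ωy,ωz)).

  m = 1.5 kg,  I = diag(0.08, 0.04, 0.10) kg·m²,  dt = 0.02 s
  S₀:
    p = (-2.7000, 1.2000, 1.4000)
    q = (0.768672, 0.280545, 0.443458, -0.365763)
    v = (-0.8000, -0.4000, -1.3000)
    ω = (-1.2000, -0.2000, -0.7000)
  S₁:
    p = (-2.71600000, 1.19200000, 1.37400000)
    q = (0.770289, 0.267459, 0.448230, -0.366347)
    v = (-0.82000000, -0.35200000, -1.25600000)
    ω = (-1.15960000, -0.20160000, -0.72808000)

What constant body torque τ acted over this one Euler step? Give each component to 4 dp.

rate change Δω = (0.04040000, -0.00160000, -0.02808000)
applied torque τ = (0.1700, -0.0200, -0.1500)

τ = (0.1700, -0.0200, -0.1500)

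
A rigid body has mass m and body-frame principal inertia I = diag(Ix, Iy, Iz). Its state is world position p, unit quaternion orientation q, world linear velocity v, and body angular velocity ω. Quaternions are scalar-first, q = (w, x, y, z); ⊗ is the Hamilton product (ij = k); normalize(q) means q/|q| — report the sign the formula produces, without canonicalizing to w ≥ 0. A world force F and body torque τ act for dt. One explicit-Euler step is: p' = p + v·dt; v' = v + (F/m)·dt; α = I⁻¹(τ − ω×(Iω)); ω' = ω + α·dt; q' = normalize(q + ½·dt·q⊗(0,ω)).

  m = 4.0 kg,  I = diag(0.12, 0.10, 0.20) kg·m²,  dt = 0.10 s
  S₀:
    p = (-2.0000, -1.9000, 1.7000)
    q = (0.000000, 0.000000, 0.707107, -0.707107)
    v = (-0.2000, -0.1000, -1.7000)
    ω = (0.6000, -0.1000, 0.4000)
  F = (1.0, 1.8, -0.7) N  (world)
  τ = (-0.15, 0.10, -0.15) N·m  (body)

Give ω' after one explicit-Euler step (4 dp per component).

ω' = (0.4783, 0.0192, 0.3244)

gyro term ω×Iω = (-0.0040, -0.0192, 0.0012)
(τ − ω×Iω)/I = (-1.2167, 1.1920, -0.7560)
ω' = ω + α·dt = (0.4783, 0.0192, 0.3244)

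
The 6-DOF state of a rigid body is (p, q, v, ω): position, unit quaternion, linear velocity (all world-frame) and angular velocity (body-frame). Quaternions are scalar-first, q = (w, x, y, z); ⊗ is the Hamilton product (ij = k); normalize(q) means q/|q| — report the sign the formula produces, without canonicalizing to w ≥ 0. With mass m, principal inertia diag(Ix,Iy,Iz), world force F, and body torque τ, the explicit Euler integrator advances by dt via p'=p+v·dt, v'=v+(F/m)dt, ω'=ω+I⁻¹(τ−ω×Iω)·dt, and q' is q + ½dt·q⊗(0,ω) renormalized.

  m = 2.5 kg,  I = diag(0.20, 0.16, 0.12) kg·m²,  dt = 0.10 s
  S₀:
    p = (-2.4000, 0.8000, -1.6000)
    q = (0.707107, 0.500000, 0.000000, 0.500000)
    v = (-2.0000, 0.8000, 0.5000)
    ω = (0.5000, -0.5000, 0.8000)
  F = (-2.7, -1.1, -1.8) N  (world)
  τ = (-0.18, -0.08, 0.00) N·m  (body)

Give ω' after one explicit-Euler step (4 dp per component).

ω×(Iω) gyroscopic = (0.0160, 0.0320, 0.0100)
angular accel α = (-0.9800, -0.7000, -0.0833)
ω + α·dt = (0.4020, -0.5700, 0.7917)

ω' = (0.4020, -0.5700, 0.7917)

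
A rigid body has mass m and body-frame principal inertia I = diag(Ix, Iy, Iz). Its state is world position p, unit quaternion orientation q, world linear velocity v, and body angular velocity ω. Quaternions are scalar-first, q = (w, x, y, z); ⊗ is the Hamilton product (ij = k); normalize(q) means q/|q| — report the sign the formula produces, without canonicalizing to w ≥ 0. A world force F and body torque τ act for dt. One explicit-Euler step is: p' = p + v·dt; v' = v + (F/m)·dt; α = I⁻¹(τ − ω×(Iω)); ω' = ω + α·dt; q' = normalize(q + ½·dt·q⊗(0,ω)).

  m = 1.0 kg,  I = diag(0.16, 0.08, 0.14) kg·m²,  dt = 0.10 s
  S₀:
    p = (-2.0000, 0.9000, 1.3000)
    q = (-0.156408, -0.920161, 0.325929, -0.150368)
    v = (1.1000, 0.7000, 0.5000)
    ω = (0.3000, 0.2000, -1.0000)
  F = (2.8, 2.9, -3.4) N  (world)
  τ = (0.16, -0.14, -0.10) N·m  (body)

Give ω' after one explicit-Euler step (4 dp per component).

ω' = (0.4075, 0.0325, -1.0680)

angular accel α = (1.0750, -1.6750, -0.6800)
ω + α·dt = (0.4075, 0.0325, -1.0680)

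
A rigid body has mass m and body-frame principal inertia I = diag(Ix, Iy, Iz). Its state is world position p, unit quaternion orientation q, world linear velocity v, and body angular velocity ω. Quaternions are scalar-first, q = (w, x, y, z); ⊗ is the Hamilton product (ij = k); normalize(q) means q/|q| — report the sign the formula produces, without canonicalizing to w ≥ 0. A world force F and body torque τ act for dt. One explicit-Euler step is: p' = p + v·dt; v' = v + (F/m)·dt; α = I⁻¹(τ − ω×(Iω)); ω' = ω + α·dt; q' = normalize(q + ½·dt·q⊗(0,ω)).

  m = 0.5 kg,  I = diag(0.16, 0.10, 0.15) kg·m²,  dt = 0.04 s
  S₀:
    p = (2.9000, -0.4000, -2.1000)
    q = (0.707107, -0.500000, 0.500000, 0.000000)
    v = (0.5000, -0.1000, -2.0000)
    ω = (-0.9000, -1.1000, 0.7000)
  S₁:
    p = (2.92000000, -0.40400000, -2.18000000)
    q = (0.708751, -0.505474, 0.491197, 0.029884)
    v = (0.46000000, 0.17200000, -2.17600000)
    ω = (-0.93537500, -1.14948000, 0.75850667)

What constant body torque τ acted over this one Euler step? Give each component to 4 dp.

rate change Δω = (-0.03537500, -0.04948000, 0.05850667)
ω₀×(Iω₀) = (-0.0385, -0.0063, -0.0594)
I·α + gyro = (-0.1800, -0.1300, 0.1600)

τ = (-0.1800, -0.1300, 0.1600)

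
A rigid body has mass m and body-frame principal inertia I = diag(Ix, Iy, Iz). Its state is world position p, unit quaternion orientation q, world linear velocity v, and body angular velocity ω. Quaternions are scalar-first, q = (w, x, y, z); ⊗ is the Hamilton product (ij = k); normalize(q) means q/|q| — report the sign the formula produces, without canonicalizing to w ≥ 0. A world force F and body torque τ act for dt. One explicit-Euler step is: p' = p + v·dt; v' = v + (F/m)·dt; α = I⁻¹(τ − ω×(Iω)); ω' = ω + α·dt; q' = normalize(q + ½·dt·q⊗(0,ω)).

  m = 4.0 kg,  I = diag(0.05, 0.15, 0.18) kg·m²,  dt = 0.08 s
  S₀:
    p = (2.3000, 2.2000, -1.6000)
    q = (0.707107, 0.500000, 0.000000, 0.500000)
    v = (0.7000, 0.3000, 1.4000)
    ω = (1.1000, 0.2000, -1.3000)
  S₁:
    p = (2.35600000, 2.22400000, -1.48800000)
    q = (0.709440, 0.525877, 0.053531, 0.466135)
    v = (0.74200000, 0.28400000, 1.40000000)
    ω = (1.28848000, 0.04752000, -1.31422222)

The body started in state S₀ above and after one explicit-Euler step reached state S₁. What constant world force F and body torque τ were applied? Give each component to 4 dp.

F = (2.1000, -0.8000, 0.0000)
τ = (0.1100, -0.1000, -0.0100)

rate change Δω = (0.18848000, -0.15248000, -0.01422222)
gyro term ω₀×Iω₀ = (-0.0078, 0.1859, 0.0220)
applied torque τ = (0.1100, -0.1000, -0.0100)
v₁ − v₀ = (0.04200000, -0.01600000, 0.00000000)
F = m·Δv/dt = (2.1000, -0.8000, 0.0000)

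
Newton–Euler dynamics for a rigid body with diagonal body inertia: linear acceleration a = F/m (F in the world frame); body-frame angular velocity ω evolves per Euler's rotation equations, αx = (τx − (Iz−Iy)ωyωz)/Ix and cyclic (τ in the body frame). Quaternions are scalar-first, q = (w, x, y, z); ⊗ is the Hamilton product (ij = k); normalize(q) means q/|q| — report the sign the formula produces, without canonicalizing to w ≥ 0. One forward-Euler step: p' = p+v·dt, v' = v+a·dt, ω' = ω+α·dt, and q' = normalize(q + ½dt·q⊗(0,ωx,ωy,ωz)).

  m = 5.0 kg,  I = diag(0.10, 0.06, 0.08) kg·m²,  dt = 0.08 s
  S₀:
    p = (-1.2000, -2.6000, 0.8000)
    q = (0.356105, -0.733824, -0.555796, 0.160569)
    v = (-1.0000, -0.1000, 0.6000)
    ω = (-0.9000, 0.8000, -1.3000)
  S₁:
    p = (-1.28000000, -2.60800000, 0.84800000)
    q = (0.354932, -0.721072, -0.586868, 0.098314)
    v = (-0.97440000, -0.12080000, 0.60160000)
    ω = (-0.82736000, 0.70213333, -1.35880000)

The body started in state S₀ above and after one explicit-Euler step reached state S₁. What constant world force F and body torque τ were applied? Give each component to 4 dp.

F = (1.6000, -1.3000, 0.1000)
τ = (0.0700, -0.0500, -0.0300)

v₁ − v₀ = (0.02560000, -0.02080000, 0.00160000)
F = m·Δv/dt = (1.6000, -1.3000, 0.1000)
ω₁ − ω₀ = (0.07264000, -0.09786667, -0.05880000)
τ = I·(Δω/dt) + ω₀×(Iω₀) = (0.0700, -0.0500, -0.0300)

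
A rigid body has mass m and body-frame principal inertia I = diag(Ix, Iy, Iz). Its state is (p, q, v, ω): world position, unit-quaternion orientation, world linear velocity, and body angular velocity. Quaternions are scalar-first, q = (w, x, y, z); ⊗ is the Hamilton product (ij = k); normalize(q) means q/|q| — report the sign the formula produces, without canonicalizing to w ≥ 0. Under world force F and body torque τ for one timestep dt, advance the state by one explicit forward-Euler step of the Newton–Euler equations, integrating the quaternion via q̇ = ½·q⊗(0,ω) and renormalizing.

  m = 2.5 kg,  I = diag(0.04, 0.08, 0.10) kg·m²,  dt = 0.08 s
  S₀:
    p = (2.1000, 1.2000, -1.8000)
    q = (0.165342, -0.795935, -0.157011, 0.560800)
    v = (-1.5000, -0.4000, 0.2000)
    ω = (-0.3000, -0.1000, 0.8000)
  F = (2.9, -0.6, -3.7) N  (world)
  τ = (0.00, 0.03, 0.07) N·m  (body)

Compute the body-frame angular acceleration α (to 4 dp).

precession coupling ω×(Iω) = (-0.0016, 0.0144, 0.0012)
angular accel α = (0.0400, 0.1950, 0.6880)

α = (0.0400, 0.1950, 0.6880)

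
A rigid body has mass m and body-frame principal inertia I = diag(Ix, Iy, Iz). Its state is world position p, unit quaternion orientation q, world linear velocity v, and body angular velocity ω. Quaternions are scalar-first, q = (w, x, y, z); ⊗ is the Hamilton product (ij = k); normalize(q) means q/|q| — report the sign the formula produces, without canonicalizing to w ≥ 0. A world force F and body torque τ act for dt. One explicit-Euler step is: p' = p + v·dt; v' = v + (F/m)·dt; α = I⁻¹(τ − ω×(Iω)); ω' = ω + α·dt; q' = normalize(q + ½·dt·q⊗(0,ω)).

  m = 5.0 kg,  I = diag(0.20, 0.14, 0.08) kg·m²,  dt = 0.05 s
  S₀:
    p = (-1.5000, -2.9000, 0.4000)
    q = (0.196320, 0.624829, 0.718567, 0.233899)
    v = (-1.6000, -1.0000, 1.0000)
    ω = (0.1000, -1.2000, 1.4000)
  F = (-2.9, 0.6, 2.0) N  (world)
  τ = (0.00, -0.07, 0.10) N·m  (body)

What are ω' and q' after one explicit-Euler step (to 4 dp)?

gyro term ω×Iω = (0.1008, 0.0168, 0.0072)
(τ − ω×Iω)/I = (-0.5040, -0.6200, 1.1600)
ω + α·dt = (0.0748, -1.2310, 1.4580)
q⊗(0,ω) = (0.4723389, 1.3063046, -1.0869547, -0.5468035)
updated quaternion q' = (0.2079, 0.6568, 0.6907, 0.2200)

ω' = (0.0748, -1.2310, 1.4580)
q' = (0.2079, 0.6568, 0.6907, 0.2200)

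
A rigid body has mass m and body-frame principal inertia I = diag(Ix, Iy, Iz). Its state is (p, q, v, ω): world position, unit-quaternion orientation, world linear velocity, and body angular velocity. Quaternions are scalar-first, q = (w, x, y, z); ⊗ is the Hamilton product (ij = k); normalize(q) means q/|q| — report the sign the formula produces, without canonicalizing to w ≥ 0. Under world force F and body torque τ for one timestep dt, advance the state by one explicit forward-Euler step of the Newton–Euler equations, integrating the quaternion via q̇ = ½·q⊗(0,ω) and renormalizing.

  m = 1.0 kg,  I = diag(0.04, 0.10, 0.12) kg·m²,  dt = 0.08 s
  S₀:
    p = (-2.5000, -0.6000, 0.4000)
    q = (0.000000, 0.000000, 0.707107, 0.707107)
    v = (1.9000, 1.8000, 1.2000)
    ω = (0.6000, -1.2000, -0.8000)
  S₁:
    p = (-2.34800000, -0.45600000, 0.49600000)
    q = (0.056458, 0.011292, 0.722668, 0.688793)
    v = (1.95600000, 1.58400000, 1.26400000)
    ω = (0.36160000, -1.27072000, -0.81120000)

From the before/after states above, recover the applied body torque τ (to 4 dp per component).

τ = (-0.1000, -0.0500, -0.0600)

Δω = ω₁−ω₀ = (-0.23840000, -0.07072000, -0.01120000)
precession coupling = (0.0192, 0.0384, -0.0432)
I·α + gyro = (-0.1000, -0.0500, -0.0600)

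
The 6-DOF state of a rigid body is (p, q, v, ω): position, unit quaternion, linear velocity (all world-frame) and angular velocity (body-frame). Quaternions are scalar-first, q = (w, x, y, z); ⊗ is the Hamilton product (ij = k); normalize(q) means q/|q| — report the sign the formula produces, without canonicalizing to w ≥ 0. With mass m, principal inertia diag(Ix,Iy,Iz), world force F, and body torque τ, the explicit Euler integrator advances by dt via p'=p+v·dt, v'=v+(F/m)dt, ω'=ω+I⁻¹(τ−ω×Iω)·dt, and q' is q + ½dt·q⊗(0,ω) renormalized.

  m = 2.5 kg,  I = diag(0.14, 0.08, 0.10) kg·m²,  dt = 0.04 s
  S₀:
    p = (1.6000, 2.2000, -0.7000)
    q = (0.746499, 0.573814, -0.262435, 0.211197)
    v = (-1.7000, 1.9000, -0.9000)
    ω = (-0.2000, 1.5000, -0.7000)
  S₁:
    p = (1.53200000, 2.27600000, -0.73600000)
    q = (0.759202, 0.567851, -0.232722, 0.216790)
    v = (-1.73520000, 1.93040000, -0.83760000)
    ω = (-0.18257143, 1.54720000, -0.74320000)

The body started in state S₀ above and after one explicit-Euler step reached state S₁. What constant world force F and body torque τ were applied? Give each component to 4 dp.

Δv = v₁−v₀ = (-0.03520000, 0.03040000, 0.06240000)
m·(v₁−v₀)/dt = (-2.2000, 1.9000, 3.9000)
rate change Δω = (0.01742857, 0.04720000, -0.04320000)
gyro term ω₀×Iω₀ = (-0.0210, 0.0056, 0.0180)
I·α + gyro = (0.0400, 0.1000, -0.0900)

F = (-2.2000, 1.9000, 3.9000)
τ = (0.0400, 0.1000, -0.0900)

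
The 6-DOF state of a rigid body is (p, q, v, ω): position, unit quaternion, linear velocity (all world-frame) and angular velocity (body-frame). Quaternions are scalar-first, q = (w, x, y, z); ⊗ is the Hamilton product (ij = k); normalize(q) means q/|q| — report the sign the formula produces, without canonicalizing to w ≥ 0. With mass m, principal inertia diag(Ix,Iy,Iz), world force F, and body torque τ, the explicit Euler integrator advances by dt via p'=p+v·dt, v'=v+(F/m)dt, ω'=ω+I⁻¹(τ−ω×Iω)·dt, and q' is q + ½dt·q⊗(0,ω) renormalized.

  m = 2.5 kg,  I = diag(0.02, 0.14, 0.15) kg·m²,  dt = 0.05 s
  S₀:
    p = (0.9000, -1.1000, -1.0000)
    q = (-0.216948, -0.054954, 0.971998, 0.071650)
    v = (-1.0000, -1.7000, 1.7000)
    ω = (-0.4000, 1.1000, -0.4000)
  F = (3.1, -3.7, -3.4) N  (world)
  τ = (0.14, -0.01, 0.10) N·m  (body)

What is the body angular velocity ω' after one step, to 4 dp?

ω' = (-0.0390, 1.1039, -0.3491)

angular accel α = (7.2200, 0.0771, 1.0187)
new body rate ω' = (-0.0390, 1.1039, -0.3491)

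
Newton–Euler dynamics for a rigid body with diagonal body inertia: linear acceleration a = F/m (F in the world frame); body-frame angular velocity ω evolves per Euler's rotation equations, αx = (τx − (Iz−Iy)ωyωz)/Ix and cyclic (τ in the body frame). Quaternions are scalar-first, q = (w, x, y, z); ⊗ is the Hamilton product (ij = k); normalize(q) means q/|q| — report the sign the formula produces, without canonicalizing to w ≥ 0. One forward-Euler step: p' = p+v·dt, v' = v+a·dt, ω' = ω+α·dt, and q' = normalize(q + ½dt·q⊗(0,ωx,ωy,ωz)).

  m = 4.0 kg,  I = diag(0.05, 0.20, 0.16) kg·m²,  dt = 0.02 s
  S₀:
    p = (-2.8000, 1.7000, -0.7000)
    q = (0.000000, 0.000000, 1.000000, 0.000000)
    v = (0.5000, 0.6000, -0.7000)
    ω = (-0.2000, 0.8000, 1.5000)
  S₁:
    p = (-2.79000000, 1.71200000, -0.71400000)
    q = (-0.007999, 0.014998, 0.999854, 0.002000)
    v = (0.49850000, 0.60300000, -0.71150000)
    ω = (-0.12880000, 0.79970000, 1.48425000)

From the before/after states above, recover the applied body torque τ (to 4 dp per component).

τ = (0.1300, 0.0300, -0.1500)

rate change Δω = (0.07120000, -0.00030000, -0.01575000)
gyro term ω₀×Iω₀ = (-0.0480, 0.0330, -0.0240)
I·α + gyro = (0.1300, 0.0300, -0.1500)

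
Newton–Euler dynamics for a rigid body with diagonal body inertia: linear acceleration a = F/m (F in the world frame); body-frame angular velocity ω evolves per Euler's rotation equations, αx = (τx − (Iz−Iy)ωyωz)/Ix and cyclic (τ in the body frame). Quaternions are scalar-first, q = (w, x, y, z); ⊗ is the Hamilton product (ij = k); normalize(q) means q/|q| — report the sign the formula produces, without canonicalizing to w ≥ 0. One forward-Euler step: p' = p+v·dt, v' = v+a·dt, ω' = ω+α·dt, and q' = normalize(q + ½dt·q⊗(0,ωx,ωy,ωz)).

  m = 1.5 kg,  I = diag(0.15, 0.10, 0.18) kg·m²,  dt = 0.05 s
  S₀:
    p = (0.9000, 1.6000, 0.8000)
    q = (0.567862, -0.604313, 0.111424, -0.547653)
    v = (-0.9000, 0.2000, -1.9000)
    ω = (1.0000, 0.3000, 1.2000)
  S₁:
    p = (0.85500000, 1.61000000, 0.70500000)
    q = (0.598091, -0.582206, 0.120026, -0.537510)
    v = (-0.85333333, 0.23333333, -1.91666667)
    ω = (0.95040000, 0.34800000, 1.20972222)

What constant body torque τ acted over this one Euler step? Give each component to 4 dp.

ω₁ − ω₀ = (-0.04960000, 0.04800000, 0.00972222)
applied torque τ = (-0.1200, 0.0600, 0.0200)

τ = (-0.1200, 0.0600, 0.0200)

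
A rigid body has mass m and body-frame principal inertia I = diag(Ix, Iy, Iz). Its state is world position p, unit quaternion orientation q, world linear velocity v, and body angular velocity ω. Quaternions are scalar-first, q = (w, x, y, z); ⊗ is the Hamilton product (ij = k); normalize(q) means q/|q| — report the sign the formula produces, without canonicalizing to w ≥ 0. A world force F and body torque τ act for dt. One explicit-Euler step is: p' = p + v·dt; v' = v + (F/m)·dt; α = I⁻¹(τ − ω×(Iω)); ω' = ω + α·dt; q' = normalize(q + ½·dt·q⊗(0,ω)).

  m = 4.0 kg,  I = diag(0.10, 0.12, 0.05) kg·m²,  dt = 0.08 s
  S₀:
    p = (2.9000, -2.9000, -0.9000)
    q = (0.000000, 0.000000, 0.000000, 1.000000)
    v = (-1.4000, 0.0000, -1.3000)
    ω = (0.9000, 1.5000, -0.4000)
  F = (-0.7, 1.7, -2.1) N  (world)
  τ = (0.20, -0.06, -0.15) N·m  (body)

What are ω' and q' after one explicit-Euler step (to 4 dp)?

precession coupling ω×(Iω) = (0.0420, -0.0180, 0.0270)
α = I⁻¹(τ − ω×Iω) = (1.5800, -0.3500, -3.5400)
ω + α·dt = (1.0264, 1.4720, -0.6832)
2q̇ = q⊗(0,ω) = (0.4000000, -1.5000000, 0.9000000, 0.0000000)
q + ½dt·q⊗(0,ω), renormalized = (0.0160, -0.0598, 0.0359, 0.9974)

ω' = (1.0264, 1.4720, -0.6832)
q' = (0.0160, -0.0598, 0.0359, 0.9974)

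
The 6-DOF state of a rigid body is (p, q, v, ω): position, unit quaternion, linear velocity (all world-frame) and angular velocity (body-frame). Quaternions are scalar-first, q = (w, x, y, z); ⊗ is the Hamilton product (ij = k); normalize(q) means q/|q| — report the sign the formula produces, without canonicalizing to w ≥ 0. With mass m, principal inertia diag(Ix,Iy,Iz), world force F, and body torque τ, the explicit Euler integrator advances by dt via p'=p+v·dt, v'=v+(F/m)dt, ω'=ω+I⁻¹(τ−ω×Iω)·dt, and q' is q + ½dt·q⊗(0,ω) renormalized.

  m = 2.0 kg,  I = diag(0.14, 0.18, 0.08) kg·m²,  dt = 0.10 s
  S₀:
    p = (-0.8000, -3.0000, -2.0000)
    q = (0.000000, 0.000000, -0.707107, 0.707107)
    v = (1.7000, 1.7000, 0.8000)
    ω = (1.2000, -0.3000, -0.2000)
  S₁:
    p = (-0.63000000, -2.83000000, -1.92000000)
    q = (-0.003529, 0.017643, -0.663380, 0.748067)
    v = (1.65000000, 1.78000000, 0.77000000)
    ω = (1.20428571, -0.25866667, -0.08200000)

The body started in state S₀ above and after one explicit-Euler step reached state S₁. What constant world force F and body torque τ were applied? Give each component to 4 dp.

F = (-1.0000, 1.6000, -0.6000)
τ = (0.0000, 0.0600, 0.0800)

v₁ − v₀ = (-0.05000000, 0.08000000, -0.03000000)
applied force F = (-1.0000, 1.6000, -0.6000)
ω₁ − ω₀ = (0.00428571, 0.04133333, 0.11800000)
gyro term ω₀×Iω₀ = (-0.0060, -0.0144, -0.0144)
τ = I·(Δω/dt) + ω₀×(Iω₀) = (0.0000, 0.0600, 0.0800)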